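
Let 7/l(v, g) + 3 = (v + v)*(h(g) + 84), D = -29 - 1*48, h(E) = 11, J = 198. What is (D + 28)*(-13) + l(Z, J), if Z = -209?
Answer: 25297174/39713 ≈ 637.00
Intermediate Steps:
D = -77 (D = -29 - 48 = -77)
l(v, g) = 7/(-3 + 190*v) (l(v, g) = 7/(-3 + (v + v)*(11 + 84)) = 7/(-3 + (2*v)*95) = 7/(-3 + 190*v))
(D + 28)*(-13) + l(Z, J) = (-77 + 28)*(-13) + 7/(-3 + 190*(-209)) = -49*(-13) + 7/(-3 - 39710) = 637 + 7/(-39713) = 637 + 7*(-1/39713) = 637 - 7/39713 = 25297174/39713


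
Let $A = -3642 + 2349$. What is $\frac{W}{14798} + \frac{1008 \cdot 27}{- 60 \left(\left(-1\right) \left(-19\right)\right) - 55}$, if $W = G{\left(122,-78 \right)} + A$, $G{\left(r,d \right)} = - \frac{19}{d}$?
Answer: $- \frac{4504914647}{197045940} \approx -22.862$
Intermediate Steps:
$A = -1293$
$W = - \frac{100835}{78}$ ($W = - \frac{19}{-78} - 1293 = \left(-19\right) \left(- \frac{1}{78}\right) - 1293 = \frac{19}{78} - 1293 = - \frac{100835}{78} \approx -1292.8$)
$\frac{W}{14798} + \frac{1008 \cdot 27}{- 60 \left(\left(-1\right) \left(-19\right)\right) - 55} = - \frac{100835}{78 \cdot 14798} + \frac{1008 \cdot 27}{- 60 \left(\left(-1\right) \left(-19\right)\right) - 55} = \left(- \frac{100835}{78}\right) \frac{1}{14798} + \frac{27216}{\left(-60\right) 19 - 55} = - \frac{14405}{164892} + \frac{27216}{-1140 - 55} = - \frac{14405}{164892} + \frac{27216}{-1195} = - \frac{14405}{164892} + 27216 \left(- \frac{1}{1195}\right) = - \frac{14405}{164892} - \frac{27216}{1195} = - \frac{4504914647}{197045940}$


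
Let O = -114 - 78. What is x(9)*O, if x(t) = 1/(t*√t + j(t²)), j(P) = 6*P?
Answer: -64/171 ≈ -0.37427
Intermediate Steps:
O = -192
x(t) = 1/(t^(3/2) + 6*t²) (x(t) = 1/(t*√t + 6*t²) = 1/(t^(3/2) + 6*t²))
x(9)*O = -192/(9^(3/2) + 6*9²) = -192/(27 + 6*81) = -192/(27 + 486) = -192/513 = (1/513)*(-192) = -64/171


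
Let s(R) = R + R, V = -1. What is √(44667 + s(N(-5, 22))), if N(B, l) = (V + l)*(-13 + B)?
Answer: 3*√4879 ≈ 209.55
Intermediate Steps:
N(B, l) = (-1 + l)*(-13 + B)
s(R) = 2*R
√(44667 + s(N(-5, 22))) = √(44667 + 2*(13 - 1*(-5) - 13*22 - 5*22)) = √(44667 + 2*(13 + 5 - 286 - 110)) = √(44667 + 2*(-378)) = √(44667 - 756) = √43911 = 3*√4879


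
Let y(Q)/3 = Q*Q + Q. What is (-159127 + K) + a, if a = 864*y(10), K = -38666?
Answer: 87327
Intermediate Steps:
y(Q) = 3*Q + 3*Q² (y(Q) = 3*(Q*Q + Q) = 3*(Q² + Q) = 3*(Q + Q²) = 3*Q + 3*Q²)
a = 285120 (a = 864*(3*10*(1 + 10)) = 864*(3*10*11) = 864*330 = 285120)
(-159127 + K) + a = (-159127 - 38666) + 285120 = -197793 + 285120 = 87327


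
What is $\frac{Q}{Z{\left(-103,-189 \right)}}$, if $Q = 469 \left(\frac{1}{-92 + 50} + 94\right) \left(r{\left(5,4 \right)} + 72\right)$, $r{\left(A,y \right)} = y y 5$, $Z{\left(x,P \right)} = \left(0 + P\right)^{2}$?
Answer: $\frac{20098124}{107163} \approx 187.55$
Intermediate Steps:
$Z{\left(x,P \right)} = P^{2}$
$r{\left(A,y \right)} = 5 y^{2}$ ($r{\left(A,y \right)} = y^{2} \cdot 5 = 5 y^{2}$)
$Q = \frac{20098124}{3}$ ($Q = 469 \left(\frac{1}{-92 + 50} + 94\right) \left(5 \cdot 4^{2} + 72\right) = 469 \left(\frac{1}{-42} + 94\right) \left(5 \cdot 16 + 72\right) = 469 \left(- \frac{1}{42} + 94\right) \left(80 + 72\right) = 469 \cdot \frac{3947}{42} \cdot 152 = 469 \cdot \frac{299972}{21} = \frac{20098124}{3} \approx 6.6994 \cdot 10^{6}$)
$\frac{Q}{Z{\left(-103,-189 \right)}} = \frac{20098124}{3 \left(-189\right)^{2}} = \frac{20098124}{3 \cdot 35721} = \frac{20098124}{3} \cdot \frac{1}{35721} = \frac{20098124}{107163}$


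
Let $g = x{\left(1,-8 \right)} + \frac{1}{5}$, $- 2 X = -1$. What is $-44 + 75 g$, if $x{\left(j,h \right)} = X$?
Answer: $\frac{17}{2} \approx 8.5$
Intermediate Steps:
$X = \frac{1}{2}$ ($X = \left(- \frac{1}{2}\right) \left(-1\right) = \frac{1}{2} \approx 0.5$)
$x{\left(j,h \right)} = \frac{1}{2}$
$g = \frac{7}{10}$ ($g = \frac{1}{2} + \frac{1}{5} = \frac{7}{10} \approx 0.7$)
$-44 + 75 g = -44 + 75 \cdot \frac{7}{10} = -44 + \frac{105}{2} = \frac{17}{2}$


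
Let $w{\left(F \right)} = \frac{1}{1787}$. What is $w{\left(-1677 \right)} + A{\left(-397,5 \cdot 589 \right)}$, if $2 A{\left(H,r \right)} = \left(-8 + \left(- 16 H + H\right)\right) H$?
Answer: $- \frac{4219033731}{3574} \approx -1.1805 \cdot 10^{6}$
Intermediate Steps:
$A{\left(H,r \right)} = \frac{H \left(-8 - 15 H\right)}{2}$ ($A{\left(H,r \right)} = \frac{\left(-8 + \left(- 16 H + H\right)\right) H}{2} = \frac{\left(-8 - 15 H\right) H}{2} = \frac{H \left(-8 - 15 H\right)}{2}$)
$w{\left(F \right)} = \frac{1}{1787}$
$w{\left(-1677 \right)} + A{\left(-397,5 \cdot 589 \right)} = \frac{1}{1787} - - \frac{397 \left(8 + 15 \left(-397\right)\right)}{2} = \frac{1}{1787} - - \frac{397 \left(8 - 5955\right)}{2} = \frac{1}{1787} - \left(- \frac{397}{2}\right) \left(-5947\right) = \frac{1}{1787} - \frac{2360959}{2} = - \frac{4219033731}{3574}$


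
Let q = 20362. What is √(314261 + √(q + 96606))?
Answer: √(314261 + 2*√29242) ≈ 560.89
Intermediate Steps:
√(314261 + √(q + 96606)) = √(314261 + √(20362 + 96606)) = √(314261 + √116968) = √(314261 + 2*√29242)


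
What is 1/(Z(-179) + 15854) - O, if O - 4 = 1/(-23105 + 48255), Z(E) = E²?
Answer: -963651949/240911850 ≈ -4.0000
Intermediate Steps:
O = 100601/25150 (O = 4 + 1/(-23105 + 48255) = 4 + 1/25150 = 100601/25150 ≈ 4.0000)
1/(Z(-179) + 15854) - O = 1/((-179)² + 15854) - 1*100601/25150 = 1/(32041 + 15854) - 100601/25150 = 1/47895 - 100601/25150 = -963651949/240911850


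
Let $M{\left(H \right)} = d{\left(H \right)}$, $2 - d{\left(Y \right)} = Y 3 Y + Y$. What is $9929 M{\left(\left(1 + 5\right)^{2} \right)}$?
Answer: $-38941538$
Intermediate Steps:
$d{\left(Y \right)} = 2 - Y - 3 Y^{2}$ ($d{\left(Y \right)} = 2 - \left(Y 3 Y + Y\right) = 2 - \left(3 Y Y + Y\right) = 2 - \left(3 Y^{2} + Y\right) = 2 - \left(Y + 3 Y^{2}\right) = 2 - Y - 3 Y^{2}$)
$M{\left(H \right)} = 2 - H - 3 H^{2}$
$9929 M{\left(\left(1 + 5\right)^{2} \right)} = 9929 \left(2 - \left(1 + 5\right)^{2} - 3 \left(\left(1 + 5\right)^{2}\right)^{2}\right) = 9929 \left(2 - 6^{2} - 3 \left(6^{2}\right)^{2}\right) = 9929 \left(2 - 36 - 3 \cdot 36^{2}\right) = 9929 \left(2 - 36 - 3888\right) = 9929 \left(-3922\right) = -38941538$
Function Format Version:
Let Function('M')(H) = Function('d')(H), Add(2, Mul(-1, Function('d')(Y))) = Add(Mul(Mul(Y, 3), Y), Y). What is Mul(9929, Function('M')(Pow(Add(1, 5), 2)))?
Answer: -38941538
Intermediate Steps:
Function('d')(Y) = Add(2, Mul(-1, Y), Mul(-3, Pow(Y, 2))) (Function('d')(Y) = Add(2, Mul(-1, Add(Mul(Mul(Y, 3), Y), Y))) = Add(2, Mul(-1, Add(Mul(Mul(3, Y), Y), Y))) = Add(2, Mul(-1, Add(Mul(3, Pow(Y, 2)), Y))) = Add(2, Mul(-1, Add(Y, Mul(3, Pow(Y, 2))))) = Add(2, Add(Mul(-1, Y), Mul(-3, Pow(Y, 2)))) = Add(2, Mul(-1, Y), Mul(-3, Pow(Y, 2))))
Function('M')(H) = Add(2, Mul(-1, H), Mul(-3, Pow(H, 2)))
Mul(9929, Function('M')(Pow(Add(1, 5), 2))) = Mul(9929, Add(2, Mul(-1, Pow(Add(1, 5), 2)), Mul(-3, Pow(Pow(Add(1, 5), 2), 2)))) = Mul(9929, Add(2, Mul(-1, Pow(6, 2)), Mul(-3, Pow(Pow(6, 2), 2)))) = Mul(9929, Add(2, Mul(-1, 36), Mul(-3, Pow(36, 2)))) = Mul(9929, Add(2, -36, Mul(-3, 1296))) = Mul(9929, Add(2, -36, -3888)) = Mul(9929, -3922) = -38941538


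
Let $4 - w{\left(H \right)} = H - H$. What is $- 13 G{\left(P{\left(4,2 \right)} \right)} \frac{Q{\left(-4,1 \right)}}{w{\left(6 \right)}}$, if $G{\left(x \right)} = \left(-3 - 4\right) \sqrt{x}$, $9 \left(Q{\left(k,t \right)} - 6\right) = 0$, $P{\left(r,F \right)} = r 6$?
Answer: $273 \sqrt{6} \approx 668.71$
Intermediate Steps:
$P{\left(r,F \right)} = 6 r$
$Q{\left(k,t \right)} = 6$ ($Q{\left(k,t \right)} = 6 + \frac{1}{9} \cdot 0 = 6 + 0 = 6$)
$w{\left(H \right)} = 4$ ($w{\left(H \right)} = 4 - \left(H - H\right) = 4 - 0 = 4 + 0 = 4$)
$G{\left(x \right)} = - 7 \sqrt{x}$
$- 13 G{\left(P{\left(4,2 \right)} \right)} \frac{Q{\left(-4,1 \right)}}{w{\left(6 \right)}} = - 13 \left(- 7 \sqrt{6 \cdot 4}\right) \frac{6}{4} = - 13 \left(- 7 \sqrt{24}\right) 6 \cdot \frac{1}{4} = - 13 \left(- 7 \cdot 2 \sqrt{6}\right) \frac{3}{2} = - 13 \left(- 14 \sqrt{6}\right) \frac{3}{2} = 182 \sqrt{6} \cdot \frac{3}{2} = 273 \sqrt{6}$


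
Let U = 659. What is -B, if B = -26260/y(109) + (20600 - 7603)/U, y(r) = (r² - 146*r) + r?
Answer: -17076392/646479 ≈ -26.414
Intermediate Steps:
y(r) = r² - 145*r
B = 17076392/646479 (B = -26260*1/(109*(-145 + 109)) + (20600 - 7603)/659 = -26260/(109*(-36)) + 12997*(1/659) = -26260/(-3924) + 12997/659 = -26260*(-1/3924) + 12997/659 = 6565/981 + 12997/659 = 17076392/646479 ≈ 26.414)
-B = -1*17076392/646479 = -17076392/646479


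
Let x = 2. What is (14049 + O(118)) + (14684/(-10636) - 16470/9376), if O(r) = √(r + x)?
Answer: 175087185695/12465392 + 2*√30 ≈ 14057.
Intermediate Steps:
O(r) = √(2 + r) (O(r) = √(r + 2) = √(2 + r))
(14049 + O(118)) + (14684/(-10636) - 16470/9376) = (14049 + √(2 + 118)) + (14684/(-10636) - 16470/9376) = (14049 + √120) + (14684*(-1/10636) - 16470*1/9376) = (14049 + 2*√30) + (-3671/2659 - 8235/4688) = (14049 + 2*√30) - 39106513/12465392 = 175087185695/12465392 + 2*√30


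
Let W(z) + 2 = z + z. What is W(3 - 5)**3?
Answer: -216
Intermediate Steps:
W(z) = -2 + 2*z (W(z) = -2 + (z + z) = -2 + 2*z)
W(3 - 5)**3 = (-2 + 2*(3 - 5))**3 = (-2 + 2*(-2))**3 = (-2 - 4)**3 = (-6)**3 = -216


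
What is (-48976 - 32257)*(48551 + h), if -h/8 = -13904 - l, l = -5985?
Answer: -9090216399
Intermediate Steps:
h = 63352 (h = -8*(-13904 - 1*(-5985)) = -8*(-13904 + 5985) = -8*(-7919) = 63352)
(-48976 - 32257)*(48551 + h) = (-48976 - 32257)*(48551 + 63352) = -81233*111903 = -9090216399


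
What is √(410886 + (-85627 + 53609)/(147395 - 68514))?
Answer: 2*√639154335093197/78881 ≈ 641.00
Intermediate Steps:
√(410886 + (-85627 + 53609)/(147395 - 68514)) = √(410886 - 32018/78881) = √(32411066548/78881) = 2*√639154335093197/78881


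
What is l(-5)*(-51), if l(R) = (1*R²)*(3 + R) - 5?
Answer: 2805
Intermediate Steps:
l(R) = -5 + R²*(3 + R) (l(R) = R²*(3 + R) - 5 = -5 + R²*(3 + R))
l(-5)*(-51) = (-5 + (-5)³ + 3*(-5)²)*(-51) = (-5 - 125 + 3*25)*(-51) = (-5 - 125 + 75)*(-51) = -55*(-51) = 2805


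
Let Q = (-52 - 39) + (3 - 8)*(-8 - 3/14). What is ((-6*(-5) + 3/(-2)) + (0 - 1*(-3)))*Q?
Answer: -6291/4 ≈ -1572.8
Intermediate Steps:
Q = -699/14 (Q = -91 - 5*(-8 - 3*1/14) = -91 - 5*(-8 - 3/14) = -91 - 5*(-115/14) = -91 + 575/14 = -699/14 ≈ -49.929)
((-6*(-5) + 3/(-2)) + (0 - 1*(-3)))*Q = ((-6*(-5) + 3/(-2)) + (0 - 1*(-3)))*(-699/14) = ((30 + 3*(-1/2)) + (0 + 3))*(-699/14) = ((30 - 3/2) + 3)*(-699/14) = (57/2 + 3)*(-699/14) = (63/2)*(-699/14) = -6291/4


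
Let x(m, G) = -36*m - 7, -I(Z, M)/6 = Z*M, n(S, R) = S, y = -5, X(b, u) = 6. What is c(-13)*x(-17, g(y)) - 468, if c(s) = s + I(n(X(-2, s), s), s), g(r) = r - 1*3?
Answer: 274807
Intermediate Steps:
g(r) = -3 + r (g(r) = r - 3 = -3 + r)
I(Z, M) = -6*M*Z (I(Z, M) = -6*Z*M = -6*M*Z)
x(m, G) = -7 - 36*m
c(s) = -35*s (c(s) = s - 6*s*6 = s - 36*s = -35*s)
c(-13)*x(-17, g(y)) - 468 = (-35*(-13))*(-7 - 36*(-17)) - 468 = 455*(-7 + 612) - 468 = 455*605 - 468 = 275275 - 468 = 274807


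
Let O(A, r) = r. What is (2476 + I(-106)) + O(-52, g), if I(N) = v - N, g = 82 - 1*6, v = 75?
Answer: 2733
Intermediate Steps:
g = 76 (g = 82 - 6 = 76)
I(N) = 75 - N
(2476 + I(-106)) + O(-52, g) = (2476 + (75 - 1*(-106))) + 76 = (2476 + (75 + 106)) + 76 = (2476 + 181) + 76 = 2657 + 76 = 2733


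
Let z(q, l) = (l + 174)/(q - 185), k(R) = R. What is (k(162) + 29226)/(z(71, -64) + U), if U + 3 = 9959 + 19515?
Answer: 418779/419948 ≈ 0.99722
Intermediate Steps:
U = 29471 (U = -3 + (9959 + 19515) = -3 + 29474 = 29471)
z(q, l) = (174 + l)/(-185 + q)
(k(162) + 29226)/(z(71, -64) + U) = (162 + 29226)/((174 - 64)/(-185 + 71) + 29471) = 29388/(110/(-114) + 29471) = 29388/(-1/114*110 + 29471) = 29388/(-55/57 + 29471) = 29388/(1679792/57) = 29388*(57/1679792) = 418779/419948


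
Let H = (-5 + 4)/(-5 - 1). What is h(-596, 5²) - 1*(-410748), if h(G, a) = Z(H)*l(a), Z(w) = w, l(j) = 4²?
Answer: 1232252/3 ≈ 4.1075e+5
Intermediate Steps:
H = ⅙ (H = -1/(-6) = -1*(-⅙) = ⅙ ≈ 0.16667)
l(j) = 16
h(G, a) = 8/3 (h(G, a) = (⅙)*16 = 8/3)
h(-596, 5²) - 1*(-410748) = 8/3 - 1*(-410748) = 8/3 + 410748 = 1232252/3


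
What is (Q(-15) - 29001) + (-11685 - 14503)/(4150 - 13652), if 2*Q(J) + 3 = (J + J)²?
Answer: -271279667/9502 ≈ -28550.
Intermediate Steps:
Q(J) = -3/2 + 2*J² (Q(J) = -3/2 + (J + J)²/2 = -3/2 + (2*J)²/2 = -3/2 + (4*J²)/2 = -3/2 + 2*J²)
(Q(-15) - 29001) + (-11685 - 14503)/(4150 - 13652) = ((-3/2 + 2*(-15)²) - 29001) + (-11685 - 14503)/(4150 - 13652) = ((-3/2 + 2*225) - 29001) - 26188/(-9502) = ((-3/2 + 450) - 29001) - 26188*(-1/9502) = (897/2 - 29001) + 13094/4751 = -57105/2 + 13094/4751 = -271279667/9502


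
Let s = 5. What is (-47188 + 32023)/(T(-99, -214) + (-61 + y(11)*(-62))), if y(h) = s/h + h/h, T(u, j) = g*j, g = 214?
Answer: 55605/168473 ≈ 0.33005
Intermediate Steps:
T(u, j) = 214*j
y(h) = 1 + 5/h (y(h) = 5/h + h/h = 5/h + 1 = 1 + 5/h)
(-47188 + 32023)/(T(-99, -214) + (-61 + y(11)*(-62))) = (-47188 + 32023)/(214*(-214) + (-61 + ((5 + 11)/11)*(-62))) = -15165/(-45796 + (-61 + ((1/11)*16)*(-62))) = -15165/(-45796 + (-61 + (16/11)*(-62))) = -15165/(-45796 + (-61 - 992/11)) = -15165/(-45796 - 1663/11) = -15165/(-505419/11) = -15165*(-11/505419) = 55605/168473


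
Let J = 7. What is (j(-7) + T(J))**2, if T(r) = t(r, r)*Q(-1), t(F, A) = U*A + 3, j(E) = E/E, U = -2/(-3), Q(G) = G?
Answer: 400/9 ≈ 44.444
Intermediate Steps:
U = 2/3 (U = -2*(-1/3) = 2/3 ≈ 0.66667)
j(E) = 1
t(F, A) = 3 + 2*A/3 (t(F, A) = 2*A/3 + 3 = 3 + 2*A/3)
T(r) = -3 - 2*r/3 (T(r) = (3 + 2*r/3)*(-1) = -3 - 2*r/3)
(j(-7) + T(J))**2 = (1 + (-3 - 2/3*7))**2 = (1 + (-3 - 14/3))**2 = (1 - 23/3)**2 = (-20/3)**2 = 400/9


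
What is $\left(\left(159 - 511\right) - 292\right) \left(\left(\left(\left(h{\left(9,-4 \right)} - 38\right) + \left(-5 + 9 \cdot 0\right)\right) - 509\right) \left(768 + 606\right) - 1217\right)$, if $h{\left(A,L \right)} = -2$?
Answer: $490993972$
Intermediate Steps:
$\left(\left(159 - 511\right) - 292\right) \left(\left(\left(\left(h{\left(9,-4 \right)} - 38\right) + \left(-5 + 9 \cdot 0\right)\right) - 509\right) \left(768 + 606\right) - 1217\right) = \left(\left(159 - 511\right) - 292\right) \left(\left(\left(\left(-2 - 38\right) + \left(-5 + 9 \cdot 0\right)\right) - 509\right) \left(768 + 606\right) - 1217\right) = \left(-352 - 292\right) \left(\left(\left(-40 + \left(-5 + 0\right)\right) - 509\right) 1374 - 1217\right) = - 644 \left(\left(\left(-40 - 5\right) - 509\right) 1374 - 1217\right) = - 644 \left(\left(-45 - 509\right) 1374 - 1217\right) = - 644 \left(\left(-554\right) 1374 - 1217\right) = - 644 \left(-761196 - 1217\right) = \left(-644\right) \left(-762413\right) = 490993972$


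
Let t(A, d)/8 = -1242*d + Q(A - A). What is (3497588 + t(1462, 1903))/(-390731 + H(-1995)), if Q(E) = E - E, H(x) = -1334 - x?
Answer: 1541062/39007 ≈ 39.507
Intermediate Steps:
Q(E) = 0
t(A, d) = -9936*d (t(A, d) = 8*(-1242*d + 0) = 8*(-1242*d) = -9936*d)
(3497588 + t(1462, 1903))/(-390731 + H(-1995)) = (3497588 - 9936*1903)/(-390731 + (-1334 - 1*(-1995))) = (3497588 - 18908208)/(-390731 + (-1334 + 1995)) = -15410620/(-390731 + 661) = -15410620/(-390070) = -15410620*(-1/390070) = 1541062/39007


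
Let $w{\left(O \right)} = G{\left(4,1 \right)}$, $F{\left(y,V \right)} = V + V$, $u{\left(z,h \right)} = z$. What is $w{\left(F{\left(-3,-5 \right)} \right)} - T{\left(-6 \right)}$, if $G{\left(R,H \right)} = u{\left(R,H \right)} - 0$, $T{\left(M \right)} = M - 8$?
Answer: $18$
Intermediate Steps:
$T{\left(M \right)} = -8 + M$
$G{\left(R,H \right)} = R$ ($G{\left(R,H \right)} = R - 0 = R + 0 = R$)
$F{\left(y,V \right)} = 2 V$
$w{\left(O \right)} = 4$
$w{\left(F{\left(-3,-5 \right)} \right)} - T{\left(-6 \right)} = 4 - \left(-8 - 6\right) = 4 - -14 = 4 + 14 = 18$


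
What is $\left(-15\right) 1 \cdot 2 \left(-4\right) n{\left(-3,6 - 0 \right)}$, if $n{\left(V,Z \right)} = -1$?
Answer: $-120$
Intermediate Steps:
$\left(-15\right) 1 \cdot 2 \left(-4\right) n{\left(-3,6 - 0 \right)} = \left(-15\right) 1 \cdot 2 \left(-4\right) \left(-1\right) = - 15 \left(\left(-8\right) \left(-1\right)\right) = \left(-15\right) 8 = -120$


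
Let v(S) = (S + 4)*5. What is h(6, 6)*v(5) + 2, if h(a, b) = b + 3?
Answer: 407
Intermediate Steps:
v(S) = 20 + 5*S (v(S) = (4 + S)*5 = 20 + 5*S)
h(a, b) = 3 + b
h(6, 6)*v(5) + 2 = (3 + 6)*(20 + 5*5) + 2 = 9*(20 + 25) + 2 = 9*45 + 2 = 405 + 2 = 407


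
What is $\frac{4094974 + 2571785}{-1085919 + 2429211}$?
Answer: $\frac{2222253}{447764} \approx 4.963$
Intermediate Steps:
$\frac{4094974 + 2571785}{-1085919 + 2429211} = \frac{6666759}{1343292} = 6666759 \cdot \frac{1}{1343292} = \frac{2222253}{447764}$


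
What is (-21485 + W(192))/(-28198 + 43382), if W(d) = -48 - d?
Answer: -21725/15184 ≈ -1.4308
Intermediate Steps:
(-21485 + W(192))/(-28198 + 43382) = (-21485 + (-48 - 1*192))/(-28198 + 43382) = (-21485 + (-48 - 192))/15184 = (-21485 - 240)*(1/15184) = -21725*1/15184 = -21725/15184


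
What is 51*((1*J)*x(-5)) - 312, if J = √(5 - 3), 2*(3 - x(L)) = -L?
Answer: -312 + 51*√2/2 ≈ -275.94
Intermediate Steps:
x(L) = 3 + L/2 (x(L) = 3 - (-1)*L/2 = 3 + L/2)
J = √2 ≈ 1.4142
51*((1*J)*x(-5)) - 312 = 51*((1*√2)*(3 + (½)*(-5))) - 312 = 51*(√2*(3 - 5/2)) - 312 = 51*(√2*(½)) - 312 = 51*(√2/2) - 312 = 51*√2/2 - 312 = -312 + 51*√2/2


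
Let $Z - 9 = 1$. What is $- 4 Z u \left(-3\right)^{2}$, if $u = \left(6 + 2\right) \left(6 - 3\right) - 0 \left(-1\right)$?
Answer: $-8640$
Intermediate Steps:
$Z = 10$ ($Z = 9 + 1 = 10$)
$u = 24$ ($u = 8 \cdot 3 - 0 = 24 + 0 = 24$)
$- 4 Z u \left(-3\right)^{2} = \left(-4\right) 10 \cdot 24 \left(-3\right)^{2} = \left(-40\right) 24 \cdot 9 = \left(-960\right) 9 = -8640$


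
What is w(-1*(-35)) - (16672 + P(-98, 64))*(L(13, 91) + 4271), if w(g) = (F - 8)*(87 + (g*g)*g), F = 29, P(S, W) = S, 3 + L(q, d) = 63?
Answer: -70879792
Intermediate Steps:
L(q, d) = 60 (L(q, d) = -3 + 63 = 60)
w(g) = 1827 + 21*g³ (w(g) = (29 - 8)*(87 + (g*g)*g) = 21*(87 + g²*g) = 21*(87 + g³) = 1827 + 21*g³)
w(-1*(-35)) - (16672 + P(-98, 64))*(L(13, 91) + 4271) = (1827 + 21*(-1*(-35))³) - (16672 - 98)*(60 + 4271) = (1827 + 21*35³) - 16574*4331 = (1827 + 21*42875) - 1*71781994 = (1827 + 900375) - 71781994 = 902202 - 71781994 = -70879792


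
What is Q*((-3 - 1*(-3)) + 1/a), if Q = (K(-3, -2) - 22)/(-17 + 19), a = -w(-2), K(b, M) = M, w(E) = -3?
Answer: -4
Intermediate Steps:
a = 3 (a = -1*(-3) = 3)
Q = -12 (Q = (-2 - 22)/(-17 + 19) = -24/2 = -24*1/2 = -12)
Q*((-3 - 1*(-3)) + 1/a) = -12*((-3 - 1*(-3)) + 1/3) = -12*((-3 + 3) + 1/3) = -12*(0 + 1/3) = -12*1/3 = -4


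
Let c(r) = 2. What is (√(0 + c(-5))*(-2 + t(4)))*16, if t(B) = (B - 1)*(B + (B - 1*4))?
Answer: 160*√2 ≈ 226.27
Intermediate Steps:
t(B) = (-1 + B)*(-4 + 2*B) (t(B) = (-1 + B)*(B + (B - 4)) = (-1 + B)*(B + (-4 + B)) = (-1 + B)*(-4 + 2*B))
(√(0 + c(-5))*(-2 + t(4)))*16 = (√(0 + 2)*(-2 + (4 - 6*4 + 2*4²)))*16 = (√2*(-2 + (4 - 24 + 2*16)))*16 = (√2*(-2 + (4 - 24 + 32)))*16 = (√2*(-2 + 12))*16 = (√2*10)*16 = (10*√2)*16 = 160*√2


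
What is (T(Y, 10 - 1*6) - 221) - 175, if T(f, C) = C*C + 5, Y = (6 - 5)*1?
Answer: -375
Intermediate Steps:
Y = 1 (Y = 1*1 = 1)
T(f, C) = 5 + C² (T(f, C) = C² + 5 = 5 + C²)
(T(Y, 10 - 1*6) - 221) - 175 = ((5 + (10 - 1*6)²) - 221) - 175 = ((5 + (10 - 6)²) - 221) - 175 = ((5 + 4²) - 221) - 175 = ((5 + 16) - 221) - 175 = (21 - 221) - 175 = -200 - 175 = -375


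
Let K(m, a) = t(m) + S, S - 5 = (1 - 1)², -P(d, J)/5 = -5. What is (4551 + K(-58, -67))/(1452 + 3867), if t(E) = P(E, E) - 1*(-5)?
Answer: 4586/5319 ≈ 0.86219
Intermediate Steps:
P(d, J) = 25 (P(d, J) = -5*(-5) = 25)
S = 5 (S = 5 + (1 - 1)² = 5 + 0² = 5 + 0 = 5)
t(E) = 30 (t(E) = 25 - 1*(-5) = 25 + 5 = 30)
K(m, a) = 35 (K(m, a) = 30 + 5 = 35)
(4551 + K(-58, -67))/(1452 + 3867) = (4551 + 35)/(1452 + 3867) = 4586/5319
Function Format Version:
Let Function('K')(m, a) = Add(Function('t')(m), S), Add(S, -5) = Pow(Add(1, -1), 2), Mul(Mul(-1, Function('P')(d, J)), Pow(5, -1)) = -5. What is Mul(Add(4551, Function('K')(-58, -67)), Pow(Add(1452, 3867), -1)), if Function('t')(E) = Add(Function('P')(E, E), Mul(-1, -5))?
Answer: Rational(4586, 5319) ≈ 0.86219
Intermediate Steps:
Function('P')(d, J) = 25 (Function('P')(d, J) = Mul(-5, -5) = 25)
S = 5 (S = Add(5, Pow(Add(1, -1), 2)) = Add(5, Pow(0, 2)) = Add(5, 0) = 5)
Function('t')(E) = 30 (Function('t')(E) = Add(25, Mul(-1, -5)) = Add(25, 5) = 30)
Function('K')(m, a) = 35 (Function('K')(m, a) = Add(30, 5) = 35)
Mul(Add(4551, Function('K')(-58, -67)), Pow(Add(1452, 3867), -1)) = Mul(Add(4551, 35), Pow(Add(1452, 3867), -1)) = Mul(4586, Pow(5319, -1)) = Mul(4586, Rational(1, 5319)) = Rational(4586, 5319)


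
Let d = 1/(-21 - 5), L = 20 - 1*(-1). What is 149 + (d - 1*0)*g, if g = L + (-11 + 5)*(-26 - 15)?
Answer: 3607/26 ≈ 138.73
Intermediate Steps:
L = 21 (L = 20 + 1 = 21)
d = -1/26 (d = 1/(-26) = -1/26 ≈ -0.038462)
g = 267 (g = 21 + (-11 + 5)*(-26 - 15) = 21 - 6*(-41) = 21 + 246 = 267)
149 + (d - 1*0)*g = 149 + (-1/26 - 1*0)*267 = 149 + (-1/26 + 0)*267 = 149 - 1/26*267 = 149 - 267/26 = 3607/26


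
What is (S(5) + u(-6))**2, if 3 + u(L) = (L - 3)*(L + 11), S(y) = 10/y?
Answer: 2116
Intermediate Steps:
u(L) = -3 + (-3 + L)*(11 + L) (u(L) = -3 + (L - 3)*(L + 11) = -3 + (-3 + L)*(11 + L))
(S(5) + u(-6))**2 = (10/5 + (-36 + (-6)**2 + 8*(-6)))**2 = (10*(1/5) + (-36 + 36 - 48))**2 = (2 - 48)**2 = (-46)**2 = 2116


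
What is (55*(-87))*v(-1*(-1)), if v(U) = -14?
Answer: 66990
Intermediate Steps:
(55*(-87))*v(-1*(-1)) = (55*(-87))*(-14) = -4785*(-14) = 66990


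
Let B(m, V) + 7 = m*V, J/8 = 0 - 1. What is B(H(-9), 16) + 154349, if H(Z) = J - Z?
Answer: 154358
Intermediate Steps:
J = -8 (J = 8*(0 - 1) = 8*(-1) = -8)
H(Z) = -8 - Z
B(m, V) = -7 + V*m (B(m, V) = -7 + m*V = -7 + V*m)
B(H(-9), 16) + 154349 = (-7 + 16*(-8 - 1*(-9))) + 154349 = (-7 + 16*(-8 + 9)) + 154349 = (-7 + 16*1) + 154349 = (-7 + 16) + 154349 = 9 + 154349 = 154358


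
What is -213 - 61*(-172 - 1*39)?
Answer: 12658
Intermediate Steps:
-213 - 61*(-172 - 1*39) = -213 - 61*(-172 - 39) = -213 - 61*(-211) = -213 + 12871 = 12658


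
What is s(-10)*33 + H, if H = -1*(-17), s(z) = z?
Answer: -313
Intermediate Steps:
H = 17
s(-10)*33 + H = -10*33 + 17 = -330 + 17 = -313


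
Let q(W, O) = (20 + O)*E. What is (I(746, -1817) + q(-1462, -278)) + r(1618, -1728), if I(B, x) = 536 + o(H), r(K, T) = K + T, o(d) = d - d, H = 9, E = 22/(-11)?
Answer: 942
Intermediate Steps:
E = -2 (E = 22*(-1/11) = -2)
o(d) = 0
q(W, O) = -40 - 2*O (q(W, O) = (20 + O)*(-2) = -40 - 2*O)
I(B, x) = 536 (I(B, x) = 536 + 0 = 536)
(I(746, -1817) + q(-1462, -278)) + r(1618, -1728) = (536 + (-40 - 2*(-278))) + (1618 - 1728) = (536 + (-40 + 556)) - 110 = (536 + 516) - 110 = 1052 - 110 = 942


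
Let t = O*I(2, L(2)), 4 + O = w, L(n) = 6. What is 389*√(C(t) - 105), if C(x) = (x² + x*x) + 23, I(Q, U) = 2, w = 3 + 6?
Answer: 389*√118 ≈ 4225.6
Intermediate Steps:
w = 9
O = 5 (O = -4 + 9 = 5)
t = 10 (t = 5*2 = 10)
C(x) = 23 + 2*x² (C(x) = (x² + x²) + 23 = 2*x² + 23 = 23 + 2*x²)
389*√(C(t) - 105) = 389*√((23 + 2*10²) - 105) = 389*√((23 + 2*100) - 105) = 389*√((23 + 200) - 105) = 389*√(223 - 105) = 389*√118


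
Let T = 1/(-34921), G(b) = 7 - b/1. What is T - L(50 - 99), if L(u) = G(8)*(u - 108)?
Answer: -5482598/34921 ≈ -157.00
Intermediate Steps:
G(b) = 7 - b
T = -1/34921 ≈ -2.8636e-5
L(u) = 108 - u (L(u) = (7 - 1*8)*(u - 108) = (7 - 8)*(-108 + u) = -(-108 + u) = 108 - u)
T - L(50 - 99) = -1/34921 - (108 - (50 - 99)) = -1/34921 - (108 - 1*(-49)) = -1/34921 - (108 + 49) = -1/34921 - 1*157 = -1/34921 - 157 = -5482598/34921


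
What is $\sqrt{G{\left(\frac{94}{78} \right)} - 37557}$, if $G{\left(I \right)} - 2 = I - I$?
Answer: $i \sqrt{37555} \approx 193.79 i$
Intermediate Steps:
$G{\left(I \right)} = 2$ ($G{\left(I \right)} = 2 + \left(I - I\right) = 2 + 0 = 2$)
$\sqrt{G{\left(\frac{94}{78} \right)} - 37557} = \sqrt{2 - 37557} = \sqrt{-37555} = i \sqrt{37555}$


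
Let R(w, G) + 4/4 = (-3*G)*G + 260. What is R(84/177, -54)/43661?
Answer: -8489/43661 ≈ -0.19443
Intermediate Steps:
R(w, G) = 259 - 3*G**2 (R(w, G) = -1 + ((-3*G)*G + 260) = -1 + (-3*G**2 + 260) = -1 + (260 - 3*G**2) = 259 - 3*G**2)
R(84/177, -54)/43661 = (259 - 3*(-54)**2)/43661 = (259 - 3*2916)*(1/43661) = (259 - 8748)*(1/43661) = -8489*1/43661 = -8489/43661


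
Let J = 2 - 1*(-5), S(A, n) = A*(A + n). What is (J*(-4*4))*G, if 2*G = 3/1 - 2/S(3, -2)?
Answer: -392/3 ≈ -130.67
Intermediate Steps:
J = 7 (J = 2 + 5 = 7)
G = 7/6 (G = (3/1 - 2*1/(3*(3 - 2)))/2 = (3*1 - 2/(3*1))/2 = (3 - 2/3)/2 = (3 - 2*⅓)/2 = (3 - ⅔)/2 = (½)*(7/3) = 7/6 ≈ 1.1667)
(J*(-4*4))*G = (7*(-4*4))*(7/6) = (7*(-16))*(7/6) = -112*7/6 = -392/3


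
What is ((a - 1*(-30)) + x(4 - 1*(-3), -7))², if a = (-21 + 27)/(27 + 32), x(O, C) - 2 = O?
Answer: 5322249/3481 ≈ 1528.9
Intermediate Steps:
x(O, C) = 2 + O
a = 6/59 ≈ 0.10169
((a - 1*(-30)) + x(4 - 1*(-3), -7))² = ((6/59 - 1*(-30)) + (2 + (4 - 1*(-3))))² = ((6/59 + 30) + (2 + (4 + 3)))² = (1776/59 + (2 + 7))² = (1776/59 + 9)² = (2307/59)² = 5322249/3481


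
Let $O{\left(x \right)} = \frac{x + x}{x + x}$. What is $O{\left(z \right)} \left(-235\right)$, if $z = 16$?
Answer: $-235$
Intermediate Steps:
$O{\left(x \right)} = 1$ ($O{\left(x \right)} = \frac{2 x}{2 x} = 2 x \frac{1}{2 x} = 1$)
$O{\left(z \right)} \left(-235\right) = 1 \left(-235\right) = -235$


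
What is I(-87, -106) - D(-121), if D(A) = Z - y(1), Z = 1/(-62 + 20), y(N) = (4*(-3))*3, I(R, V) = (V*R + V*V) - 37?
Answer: 856171/42 ≈ 20385.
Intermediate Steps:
I(R, V) = -37 + V**2 + R*V (I(R, V) = (R*V + V**2) - 37 = (V**2 + R*V) - 37 = -37 + V**2 + R*V)
y(N) = -36 (y(N) = -12*3 = -36)
Z = -1/42 (Z = 1/(-42) = -1/42 ≈ -0.023810)
D(A) = 1511/42 (D(A) = -1/42 - 1*(-36) = -1/42 + 36 = 1511/42)
I(-87, -106) - D(-121) = (-37 + (-106)**2 - 87*(-106)) - 1*1511/42 = (-37 + 11236 + 9222) - 1511/42 = 20421 - 1511/42 = 856171/42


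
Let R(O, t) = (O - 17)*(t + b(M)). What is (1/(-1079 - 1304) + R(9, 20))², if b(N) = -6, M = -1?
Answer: 71234008609/5678689 ≈ 12544.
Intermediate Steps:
R(O, t) = (-17 + O)*(-6 + t) (R(O, t) = (O - 17)*(t - 6) = (-17 + O)*(-6 + t))
(1/(-1079 - 1304) + R(9, 20))² = (1/(-1079 - 1304) + (102 - 17*20 - 6*9 + 9*20))² = (1/(-2383) + (102 - 340 - 54 + 180))² = (-1/2383 - 112)² = (-266897/2383)² = 71234008609/5678689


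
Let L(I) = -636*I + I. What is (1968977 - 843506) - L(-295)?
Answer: 938146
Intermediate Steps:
L(I) = -635*I
(1968977 - 843506) - L(-295) = (1968977 - 843506) - (-635)*(-295) = 1125471 - 1*187325 = 1125471 - 187325 = 938146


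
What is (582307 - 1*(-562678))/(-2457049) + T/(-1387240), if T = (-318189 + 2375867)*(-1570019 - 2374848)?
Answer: 120147703705195139/20533232860 ≈ 5.8514e+6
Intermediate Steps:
T = -8117266038826 (T = 2057678*(-3944867) = -8117266038826)
(582307 - 1*(-562678))/(-2457049) + T/(-1387240) = (582307 - 1*(-562678))/(-2457049) - 8117266038826/(-1387240) = (582307 + 562678)*(-1/2457049) - 8117266038826*(-1/1387240) = 1144985*(-1/2457049) + 4058633019413/693620 = -13795/29603 + 4058633019413/693620 = 120147703705195139/20533232860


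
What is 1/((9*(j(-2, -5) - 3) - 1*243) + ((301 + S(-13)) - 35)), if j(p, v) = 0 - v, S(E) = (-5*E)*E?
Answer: -1/804 ≈ -0.0012438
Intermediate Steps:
S(E) = -5*E²
j(p, v) = -v
1/((9*(j(-2, -5) - 3) - 1*243) + ((301 + S(-13)) - 35)) = 1/((9*(-1*(-5) - 3) - 1*243) + ((301 - 5*(-13)²) - 35)) = 1/((9*(5 - 3) - 243) + ((301 - 5*169) - 35)) = 1/((9*2 - 243) + ((301 - 845) - 35)) = 1/((18 - 243) + (-544 - 35)) = 1/(-225 - 579) = 1/(-804) = -1/804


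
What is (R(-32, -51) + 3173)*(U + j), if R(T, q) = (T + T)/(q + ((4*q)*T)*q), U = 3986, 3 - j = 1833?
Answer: 2277905481236/332979 ≈ 6.8410e+6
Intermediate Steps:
j = -1830 (j = 3 - 1*1833 = 3 - 1833 = -1830)
R(T, q) = 2*T/(q + 4*T*q²) (R(T, q) = (2*T)/(q + (4*T*q)*q) = (2*T)/(q + 4*T*q²) = 2*T/(q + 4*T*q²))
(R(-32, -51) + 3173)*(U + j) = (2*(-32)/(-51*(1 + 4*(-32)*(-51))) + 3173)*(3986 - 1830) = (2*(-32)*(-1/51)/(1 + 6528) + 3173)*2156 = (2*(-32)*(-1/51)/6529 + 3173)*2156 = (2*(-32)*(-1/51)*(1/6529) + 3173)*2156 = (64/332979 + 3173)*2156 = (1056542431/332979)*2156 = 2277905481236/332979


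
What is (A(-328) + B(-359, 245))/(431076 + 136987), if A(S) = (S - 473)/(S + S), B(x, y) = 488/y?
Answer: 516373/91299085360 ≈ 5.6558e-6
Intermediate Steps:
A(S) = (-473 + S)/(2*S) (A(S) = (-473 + S)/((2*S)) = (-473 + S)*(1/(2*S)) = (-473 + S)/(2*S))
(A(-328) + B(-359, 245))/(431076 + 136987) = ((½)*(-473 - 328)/(-328) + 488/245)/(431076 + 136987) = ((½)*(-1/328)*(-801) + 488*(1/245))/568063 = (801/656 + 488/245)*(1/568063) = (516373/160720)*(1/568063) = 516373/91299085360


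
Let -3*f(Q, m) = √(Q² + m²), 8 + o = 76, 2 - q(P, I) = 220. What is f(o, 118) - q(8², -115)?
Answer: 218 - 2*√4637/3 ≈ 172.60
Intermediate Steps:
q(P, I) = -218 (q(P, I) = 2 - 1*220 = 2 - 220 = -218)
o = 68 (o = -8 + 76 = 68)
f(Q, m) = -√(Q² + m²)/3
f(o, 118) - q(8², -115) = -√(68² + 118²)/3 - 1*(-218) = -√(4624 + 13924)/3 + 218 = -2*√4637/3 + 218 = 218 - 2*√4637/3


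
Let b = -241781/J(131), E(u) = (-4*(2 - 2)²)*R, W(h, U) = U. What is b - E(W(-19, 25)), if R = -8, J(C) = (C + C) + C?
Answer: -241781/393 ≈ -615.22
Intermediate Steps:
J(C) = 3*C (J(C) = 2*C + C = 3*C)
E(u) = 0 (E(u) = -4*(2 - 2)²*(-8) = -4*0²*(-8) = -4*0*(-8) = 0*(-8) = 0)
b = -241781/393 (b = -241781/(3*131) = -241781/393 ≈ -615.22)
b - E(W(-19, 25)) = -241781/393 - 1*0 = -241781/393 + 0 = -241781/393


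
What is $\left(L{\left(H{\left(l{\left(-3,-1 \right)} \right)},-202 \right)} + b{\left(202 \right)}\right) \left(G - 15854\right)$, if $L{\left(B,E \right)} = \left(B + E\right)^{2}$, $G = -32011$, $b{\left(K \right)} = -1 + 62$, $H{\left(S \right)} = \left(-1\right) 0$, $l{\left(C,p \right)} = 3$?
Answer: $-1956003225$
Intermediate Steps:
$H{\left(S \right)} = 0$
$b{\left(K \right)} = 61$
$\left(L{\left(H{\left(l{\left(-3,-1 \right)} \right)},-202 \right)} + b{\left(202 \right)}\right) \left(G - 15854\right) = \left(\left(0 - 202\right)^{2} + 61\right) \left(-32011 - 15854\right) = \left(\left(-202\right)^{2} + 61\right) \left(-47865\right) = \left(40804 + 61\right) \left(-47865\right) = 40865 \left(-47865\right) = -1956003225$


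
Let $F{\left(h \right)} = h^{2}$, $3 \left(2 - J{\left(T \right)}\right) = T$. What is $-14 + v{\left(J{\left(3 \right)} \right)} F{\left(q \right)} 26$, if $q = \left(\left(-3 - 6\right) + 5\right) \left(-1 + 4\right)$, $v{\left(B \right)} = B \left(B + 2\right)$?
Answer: $11218$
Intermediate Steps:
$J{\left(T \right)} = 2 - \frac{T}{3}$
$v{\left(B \right)} = B \left(2 + B\right)$
$q = -12$ ($q = \left(\left(-3 - 6\right) + 5\right) 3 = \left(-9 + 5\right) 3 = \left(-4\right) 3 = -12$)
$-14 + v{\left(J{\left(3 \right)} \right)} F{\left(q \right)} 26 = -14 + \left(2 - 1\right) \left(2 + \left(2 - 1\right)\right) \left(-12\right)^{2} \cdot 26 = -14 + \left(2 - 1\right) \left(2 + \left(2 - 1\right)\right) 144 \cdot 26 = -14 + 1 \left(2 + 1\right) 144 \cdot 26 = -14 + 1 \cdot 3 \cdot 144 \cdot 26 = -14 + 3 \cdot 144 \cdot 26 = -14 + 432 \cdot 26 = -14 + 11232 = 11218$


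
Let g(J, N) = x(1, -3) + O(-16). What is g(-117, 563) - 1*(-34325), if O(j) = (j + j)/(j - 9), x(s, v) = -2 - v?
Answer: 858182/25 ≈ 34327.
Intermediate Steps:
O(j) = 2*j/(-9 + j) (O(j) = (2*j)/(-9 + j) = 2*j/(-9 + j))
g(J, N) = 57/25 (g(J, N) = (-2 - 1*(-3)) + 2*(-16)/(-9 - 16) = (-2 + 3) + 2*(-16)/(-25) = 1 + 2*(-16)*(-1/25) = 1 + 32/25 = 57/25)
g(-117, 563) - 1*(-34325) = 57/25 - 1*(-34325) = 57/25 + 34325 = 858182/25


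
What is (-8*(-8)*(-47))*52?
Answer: -156416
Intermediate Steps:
(-8*(-8)*(-47))*52 = (64*(-47))*52 = -3008*52 = -156416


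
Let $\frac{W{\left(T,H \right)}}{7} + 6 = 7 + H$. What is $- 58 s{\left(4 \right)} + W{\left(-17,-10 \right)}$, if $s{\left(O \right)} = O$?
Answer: $-295$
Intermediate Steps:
$W{\left(T,H \right)} = 7 + 7 H$ ($W{\left(T,H \right)} = -42 + 7 \left(7 + H\right) = -42 + \left(49 + 7 H\right) = 7 + 7 H$)
$- 58 s{\left(4 \right)} + W{\left(-17,-10 \right)} = \left(-58\right) 4 + \left(7 + 7 \left(-10\right)\right) = -232 + \left(7 - 70\right) = -232 - 63 = -295$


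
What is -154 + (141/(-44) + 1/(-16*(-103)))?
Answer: -2849793/18128 ≈ -157.20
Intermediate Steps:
-154 + (141/(-44) + 1/(-16*(-103))) = -154 + (141*(-1/44) - 1/16*(-1/103)) = -154 + (-141/44 + 1/1648) = -154 - 58081/18128 = -2849793/18128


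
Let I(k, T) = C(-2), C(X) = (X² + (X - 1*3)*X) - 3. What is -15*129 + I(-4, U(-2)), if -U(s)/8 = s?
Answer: -1924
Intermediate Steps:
U(s) = -8*s
C(X) = -3 + X² + X*(-3 + X) (C(X) = (X² + (X - 3)*X) - 3 = (X² + (-3 + X)*X) - 3 = (X² + X*(-3 + X)) - 3 = -3 + X² + X*(-3 + X))
I(k, T) = 11 (I(k, T) = -3 - 3*(-2) + 2*(-2)² = -3 + 6 + 2*4 = -3 + 6 + 8 = 11)
-15*129 + I(-4, U(-2)) = -15*129 + 11 = -1935 + 11 = -1924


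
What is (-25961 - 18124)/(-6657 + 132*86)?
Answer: -2939/313 ≈ -9.3898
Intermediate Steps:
(-25961 - 18124)/(-6657 + 132*86) = -44085/(-6657 + 11352) = -44085/4695 = -44085*1/4695 = -2939/313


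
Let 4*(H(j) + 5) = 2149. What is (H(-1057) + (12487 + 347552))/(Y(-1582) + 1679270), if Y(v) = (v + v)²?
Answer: 1442285/46760664 ≈ 0.030844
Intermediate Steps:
H(j) = 2129/4 (H(j) = -5 + (¼)*2149 = -5 + 2149/4 = 2129/4)
Y(v) = 4*v² (Y(v) = (2*v)² = 4*v²)
(H(-1057) + (12487 + 347552))/(Y(-1582) + 1679270) = (2129/4 + (12487 + 347552))/(4*(-1582)² + 1679270) = (2129/4 + 360039)/(4*2502724 + 1679270) = 1442285/(4*(10010896 + 1679270)) = (1442285/4)/11690166 = (1442285/4)*(1/11690166) = 1442285/46760664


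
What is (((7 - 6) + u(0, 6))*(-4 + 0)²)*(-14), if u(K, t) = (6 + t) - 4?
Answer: -2016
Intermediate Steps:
u(K, t) = 2 + t
(((7 - 6) + u(0, 6))*(-4 + 0)²)*(-14) = (((7 - 6) + (2 + 6))*(-4 + 0)²)*(-14) = ((1 + 8)*(-4)²)*(-14) = (9*16)*(-14) = 144*(-14) = -2016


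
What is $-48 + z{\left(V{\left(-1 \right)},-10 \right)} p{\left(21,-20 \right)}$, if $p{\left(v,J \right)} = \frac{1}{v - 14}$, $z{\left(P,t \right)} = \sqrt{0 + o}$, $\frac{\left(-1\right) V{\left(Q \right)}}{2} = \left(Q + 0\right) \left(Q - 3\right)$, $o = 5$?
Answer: $-48 + \frac{\sqrt{5}}{7} \approx -47.681$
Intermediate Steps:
$V{\left(Q \right)} = - 2 Q \left(-3 + Q\right)$ ($V{\left(Q \right)} = - 2 \left(Q + 0\right) \left(Q - 3\right) = - 2 Q \left(-3 + Q\right)$)
$z{\left(P,t \right)} = \sqrt{5}$ ($z{\left(P,t \right)} = \sqrt{0 + 5} = \sqrt{5}$)
$p{\left(v,J \right)} = \frac{1}{-14 + v}$
$-48 + z{\left(V{\left(-1 \right)},-10 \right)} p{\left(21,-20 \right)} = -48 + \frac{\sqrt{5}}{-14 + 21} = -48 + \frac{\sqrt{5}}{7}$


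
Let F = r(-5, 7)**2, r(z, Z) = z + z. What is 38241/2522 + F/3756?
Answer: 35971349/2368158 ≈ 15.190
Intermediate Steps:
r(z, Z) = 2*z
F = 100 (F = (2*(-5))**2 = (-10)**2 = 100)
38241/2522 + F/3756 = 38241/2522 + 100/3756 = 38241*(1/2522) + 100*(1/3756) = 38241/2522 + 25/939 = 35971349/2368158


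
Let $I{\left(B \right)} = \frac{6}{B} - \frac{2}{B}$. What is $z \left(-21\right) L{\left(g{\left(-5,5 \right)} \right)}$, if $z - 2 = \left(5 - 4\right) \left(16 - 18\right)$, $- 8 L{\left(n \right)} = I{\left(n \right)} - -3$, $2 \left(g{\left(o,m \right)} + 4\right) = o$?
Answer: $0$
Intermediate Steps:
$g{\left(o,m \right)} = -4 + \frac{o}{2}$
$I{\left(B \right)} = \frac{4}{B}$
$L{\left(n \right)} = - \frac{3}{8} - \frac{1}{2 n}$ ($L{\left(n \right)} = - \frac{\frac{4}{n} - -3}{8} = - \frac{\frac{4}{n} + 3}{8} = - \frac{3 + \frac{4}{n}}{8} = - \frac{3}{8} - \frac{1}{2 n}$)
$z = 0$ ($z = 2 + \left(5 - 4\right) \left(16 - 18\right) = 2 + 1 \left(-2\right) = 2 - 2 = 0$)
$z \left(-21\right) L{\left(g{\left(-5,5 \right)} \right)} = 0 \left(-21\right) \frac{-4 - 3 \left(-4 + \frac{1}{2} \left(-5\right)\right)}{8 \left(-4 + \frac{1}{2} \left(-5\right)\right)} = 0 \frac{-4 - 3 \left(-4 - \frac{5}{2}\right)}{8 \left(-4 - \frac{5}{2}\right)} = 0 \frac{-4 - - \frac{39}{2}}{8 \left(- \frac{13}{2}\right)} = 0 \cdot \frac{1}{8} \left(- \frac{2}{13}\right) \left(-4 + \frac{39}{2}\right) = 0 \cdot \frac{1}{8} \left(- \frac{2}{13}\right) \frac{31}{2} = 0 \left(- \frac{31}{104}\right) = 0$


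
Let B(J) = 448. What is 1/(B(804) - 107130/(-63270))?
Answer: 2109/948403 ≈ 0.0022237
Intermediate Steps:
1/(B(804) - 107130/(-63270)) = 1/(448 - 107130/(-63270)) = 1/(448 - 107130*(-1/63270)) = 1/(448 + 3571/2109) = 1/(948403/2109) = 2109/948403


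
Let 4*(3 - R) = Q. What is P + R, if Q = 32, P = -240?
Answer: -245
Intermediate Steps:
R = -5 (R = 3 - ¼*32 = 3 - 8 = -5)
P + R = -240 - 5 = -245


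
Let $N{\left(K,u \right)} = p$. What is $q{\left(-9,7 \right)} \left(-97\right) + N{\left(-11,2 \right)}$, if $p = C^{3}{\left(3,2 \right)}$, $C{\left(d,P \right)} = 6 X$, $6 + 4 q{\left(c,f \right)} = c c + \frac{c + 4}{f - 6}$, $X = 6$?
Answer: $\frac{89917}{2} \approx 44959.0$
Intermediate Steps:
$q{\left(c,f \right)} = - \frac{3}{2} + \frac{c^{2}}{4} + \frac{4 + c}{4 \left(-6 + f\right)}$ ($q{\left(c,f \right)} = - \frac{3}{2} + \frac{c c + \frac{c + 4}{f - 6}}{4} = - \frac{3}{2} + \frac{c^{2} + \frac{4 + c}{-6 + f}}{4} = - \frac{3}{2} + \left(\frac{c^{2}}{4} + \frac{4 + c}{4 \left(-6 + f\right)}\right) = - \frac{3}{2} + \frac{c^{2}}{4} + \frac{4 + c}{4 \left(-6 + f\right)}$)
$C{\left(d,P \right)} = 36$ ($C{\left(d,P \right)} = 6 \cdot 6 = 36$)
$p = 46656$ ($p = 36^{3} = 46656$)
$N{\left(K,u \right)} = 46656$
$q{\left(-9,7 \right)} \left(-97\right) + N{\left(-11,2 \right)} = \frac{40 - 9 - 42 - 6 \left(-9\right)^{2} + 7 \left(-9\right)^{2}}{4 \left(-6 + 7\right)} \left(-97\right) + 46656 = \frac{40 - 9 - 42 - 486 + 7 \cdot 81}{4 \cdot 1} \left(-97\right) + 46656 = \frac{1}{4} \cdot 1 \left(40 - 9 - 42 - 486 + 567\right) \left(-97\right) + 46656 = \frac{1}{4} \cdot 1 \cdot 70 \left(-97\right) + 46656 = \frac{35}{2} \left(-97\right) + 46656 = - \frac{3395}{2} + 46656 = \frac{89917}{2}$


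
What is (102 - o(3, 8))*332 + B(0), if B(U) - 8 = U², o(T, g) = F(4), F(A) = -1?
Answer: 34204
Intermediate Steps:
o(T, g) = -1
B(U) = 8 + U²
(102 - o(3, 8))*332 + B(0) = (102 - 1*(-1))*332 + (8 + 0²) = (102 + 1)*332 + (8 + 0) = 103*332 + 8 = 34196 + 8 = 34204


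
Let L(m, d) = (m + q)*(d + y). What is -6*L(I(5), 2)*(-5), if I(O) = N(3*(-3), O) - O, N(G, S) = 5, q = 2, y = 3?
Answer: 300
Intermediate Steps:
I(O) = 5 - O
L(m, d) = (2 + m)*(3 + d) (L(m, d) = (m + 2)*(d + 3) = (2 + m)*(3 + d))
-6*L(I(5), 2)*(-5) = -6*(6 + 2*2 + 3*(5 - 1*5) + 2*(5 - 1*5))*(-5) = -6*(6 + 4 + 3*(5 - 5) + 2*(5 - 5))*(-5) = -6*(6 + 4 + 3*0 + 2*0)*(-5) = -6*(6 + 4 + 0 + 0)*(-5) = -6*10*(-5) = -60*(-5) = 300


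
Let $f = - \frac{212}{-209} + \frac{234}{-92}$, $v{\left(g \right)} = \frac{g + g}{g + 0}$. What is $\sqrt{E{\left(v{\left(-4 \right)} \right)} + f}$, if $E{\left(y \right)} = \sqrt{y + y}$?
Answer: $\frac{3 \sqrt{4835842}}{9614} \approx 0.6862$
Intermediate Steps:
$v{\left(g \right)} = 2$ ($v{\left(g \right)} = \frac{2 g}{g} = 2$)
$f = - \frac{14701}{9614}$ ($f = \left(-212\right) \left(- \frac{1}{209}\right) + 234 \left(- \frac{1}{92}\right) = \frac{212}{209} - \frac{117}{46} = - \frac{14701}{9614} \approx -1.5291$)
$E{\left(y \right)} = \sqrt{2} \sqrt{y}$ ($E{\left(y \right)} = \sqrt{2 y} = \sqrt{2} \sqrt{y}$)
$\sqrt{E{\left(v{\left(-4 \right)} \right)} + f} = \sqrt{\sqrt{2} \sqrt{2} - \frac{14701}{9614}} = \sqrt{2 - \frac{14701}{9614}} = \sqrt{\frac{4527}{9614}} = \frac{3 \sqrt{4835842}}{9614}$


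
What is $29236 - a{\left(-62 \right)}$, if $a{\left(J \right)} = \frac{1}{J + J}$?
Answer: $\frac{3625265}{124} \approx 29236.0$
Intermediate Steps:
$a{\left(J \right)} = \frac{1}{2 J}$
$29236 - a{\left(-62 \right)} = 29236 - \frac{1}{2 \left(-62\right)} = 29236 - \frac{1}{2} \left(- \frac{1}{62}\right) = 29236 - - \frac{1}{124} = 29236 + \frac{1}{124} = \frac{3625265}{124}$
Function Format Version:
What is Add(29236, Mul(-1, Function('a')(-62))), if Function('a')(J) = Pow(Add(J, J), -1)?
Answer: Rational(3625265, 124) ≈ 29236.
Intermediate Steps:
Function('a')(J) = Mul(Rational(1, 2), Pow(J, -1)) (Function('a')(J) = Pow(Mul(2, J), -1) = Mul(Rational(1, 2), Pow(J, -1)))
Add(29236, Mul(-1, Function('a')(-62))) = Add(29236, Mul(-1, Mul(Rational(1, 2), Pow(-62, -1)))) = Add(29236, Mul(-1, Mul(Rational(1, 2), Rational(-1, 62)))) = Add(29236, Mul(-1, Rational(-1, 124))) = Add(29236, Rational(1, 124)) = Rational(3625265, 124)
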